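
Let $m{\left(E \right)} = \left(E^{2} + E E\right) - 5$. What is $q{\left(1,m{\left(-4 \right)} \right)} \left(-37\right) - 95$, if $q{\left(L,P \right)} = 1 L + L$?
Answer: $-169$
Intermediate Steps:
$m{\left(E \right)} = -5 + 2 E^{2}$ ($m{\left(E \right)} = \left(E^{2} + E^{2}\right) - 5 = 2 E^{2} - 5 = -5 + 2 E^{2}$)
$q{\left(L,P \right)} = 2 L$ ($q{\left(L,P \right)} = L + L = 2 L$)
$q{\left(1,m{\left(-4 \right)} \right)} \left(-37\right) - 95 = 2 \cdot 1 \left(-37\right) - 95 = 2 \left(-37\right) - 95 = -74 - 95 = -169$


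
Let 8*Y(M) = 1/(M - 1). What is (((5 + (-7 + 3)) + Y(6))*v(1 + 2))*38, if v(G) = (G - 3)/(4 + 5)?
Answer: 0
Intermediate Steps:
v(G) = -⅓ + G/9 (v(G) = (-3 + G)/9 = (-3 + G)*(⅑) = -⅓ + G/9)
Y(M) = 1/(8*(-1 + M)) (Y(M) = 1/(8*(M - 1)) = 1/(8*(-1 + M)))
(((5 + (-7 + 3)) + Y(6))*v(1 + 2))*38 = (((5 + (-7 + 3)) + 1/(8*(-1 + 6)))*(-⅓ + (1 + 2)/9))*38 = (((5 - 4) + (⅛)/5)*(-⅓ + (⅑)*3))*38 = ((1 + (⅛)*(⅕))*(-⅓ + ⅓))*38 = ((1 + 1/40)*0)*38 = ((41/40)*0)*38 = 0*38 = 0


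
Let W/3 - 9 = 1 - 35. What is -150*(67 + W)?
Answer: 1200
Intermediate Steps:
W = -75 (W = 27 + 3*(1 - 35) = 27 + 3*(-34) = 27 - 102 = -75)
-150*(67 + W) = -150*(67 - 75) = -150*(-8) = 1200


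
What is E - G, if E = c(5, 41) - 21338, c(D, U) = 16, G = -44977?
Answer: 23655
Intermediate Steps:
E = -21322 (E = 16 - 21338 = -21322)
E - G = -21322 - 1*(-44977) = -21322 + 44977 = 23655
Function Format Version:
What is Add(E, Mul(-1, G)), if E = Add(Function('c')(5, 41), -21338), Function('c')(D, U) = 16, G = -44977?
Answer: 23655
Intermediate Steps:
E = -21322 (E = Add(16, -21338) = -21322)
Add(E, Mul(-1, G)) = Add(-21322, Mul(-1, -44977)) = Add(-21322, 44977) = 23655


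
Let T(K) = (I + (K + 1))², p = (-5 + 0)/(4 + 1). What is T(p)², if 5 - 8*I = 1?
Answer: 1/16 ≈ 0.062500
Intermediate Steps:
I = ½ (I = 5/8 - ⅛*1 = 5/8 - ⅛ = ½ ≈ 0.50000)
p = -1 (p = -5/5 = -5*⅕ = -1)
T(K) = (3/2 + K)² (T(K) = (½ + (K + 1))² = (½ + (1 + K))² = (3/2 + K)²)
T(p)² = ((3 + 2*(-1))²/4)² = ((3 - 2)²/4)² = ((¼)*1²)² = ((¼)*1)² = (¼)² = 1/16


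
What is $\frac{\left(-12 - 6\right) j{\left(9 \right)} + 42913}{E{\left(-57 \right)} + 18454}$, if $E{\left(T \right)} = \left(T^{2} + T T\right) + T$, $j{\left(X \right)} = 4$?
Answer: $\frac{42841}{24895} \approx 1.7209$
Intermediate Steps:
$E{\left(T \right)} = T + 2 T^{2}$ ($E{\left(T \right)} = \left(T^{2} + T^{2}\right) + T = 2 T^{2} + T = T + 2 T^{2}$)
$\frac{\left(-12 - 6\right) j{\left(9 \right)} + 42913}{E{\left(-57 \right)} + 18454} = \frac{\left(-12 - 6\right) 4 + 42913}{- 57 \left(1 + 2 \left(-57\right)\right) + 18454} = \frac{\left(-18\right) 4 + 42913}{- 57 \left(1 - 114\right) + 18454} = \frac{-72 + 42913}{\left(-57\right) \left(-113\right) + 18454} = \frac{42841}{6441 + 18454} = \frac{42841}{24895}$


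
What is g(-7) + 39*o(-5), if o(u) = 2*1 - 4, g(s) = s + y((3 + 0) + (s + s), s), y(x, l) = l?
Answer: -92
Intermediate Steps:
g(s) = 2*s (g(s) = s + s = 2*s)
o(u) = -2 (o(u) = 2 - 4 = -2)
g(-7) + 39*o(-5) = 2*(-7) + 39*(-2) = -14 - 78 = -92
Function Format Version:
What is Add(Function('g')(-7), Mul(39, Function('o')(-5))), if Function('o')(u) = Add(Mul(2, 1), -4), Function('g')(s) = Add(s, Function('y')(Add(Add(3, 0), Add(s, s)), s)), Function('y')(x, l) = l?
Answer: -92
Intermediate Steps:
Function('g')(s) = Mul(2, s) (Function('g')(s) = Add(s, s) = Mul(2, s))
Function('o')(u) = -2 (Function('o')(u) = Add(2, -4) = -2)
Add(Function('g')(-7), Mul(39, Function('o')(-5))) = Add(Mul(2, -7), Mul(39, -2)) = Add(-14, -78) = -92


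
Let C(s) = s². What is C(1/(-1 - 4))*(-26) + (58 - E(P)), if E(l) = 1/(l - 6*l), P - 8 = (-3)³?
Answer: 27051/475 ≈ 56.949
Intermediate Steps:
P = -19 (P = 8 + (-3)³ = 8 - 27 = -19)
E(l) = -1/(5*l) (E(l) = 1/(-5*l) = -1/(5*l))
C(1/(-1 - 4))*(-26) + (58 - E(P)) = (1/(-1 - 4))²*(-26) + (58 - (-1)/(5*(-19))) = (1/(-5))²*(-26) + (58 - (-1)*(-1)/(5*19)) = (-⅕)²*(-26) + (58 - 1*1/95) = (1/25)*(-26) + (58 - 1/95) = -26/25 + 5509/95 = 27051/475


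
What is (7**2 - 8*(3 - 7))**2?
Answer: 6561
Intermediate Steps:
(7**2 - 8*(3 - 7))**2 = (49 - 8*(-4))**2 = (49 + 32)**2 = 81**2 = 6561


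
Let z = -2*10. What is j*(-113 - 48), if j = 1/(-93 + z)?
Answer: 161/113 ≈ 1.4248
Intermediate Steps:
z = -20
j = -1/113 (j = 1/(-93 - 20) = 1/(-113) = -1/113 ≈ -0.0088496)
j*(-113 - 48) = -(-113 - 48)/113 = -1/113*(-161) = 161/113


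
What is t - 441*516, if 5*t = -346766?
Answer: -1484546/5 ≈ -2.9691e+5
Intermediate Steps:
t = -346766/5 (t = (1/5)*(-346766) = -346766/5 ≈ -69353.)
t - 441*516 = -346766/5 - 441*516 = -346766/5 - 1*227556 = -346766/5 - 227556 = -1484546/5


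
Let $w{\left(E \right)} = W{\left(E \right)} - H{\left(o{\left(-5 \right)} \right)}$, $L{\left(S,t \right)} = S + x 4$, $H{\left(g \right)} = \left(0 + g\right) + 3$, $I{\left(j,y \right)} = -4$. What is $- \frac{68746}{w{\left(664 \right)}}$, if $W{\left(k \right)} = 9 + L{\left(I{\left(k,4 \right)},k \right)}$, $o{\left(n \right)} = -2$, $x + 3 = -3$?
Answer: $\frac{34373}{10} \approx 3437.3$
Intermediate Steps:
$x = -6$ ($x = -3 - 3 = -6$)
$H{\left(g \right)} = 3 + g$ ($H{\left(g \right)} = g + 3 = 3 + g$)
$L{\left(S,t \right)} = -24 + S$ ($L{\left(S,t \right)} = S - 24 = -24 + S$)
$W{\left(k \right)} = -19$ ($W{\left(k \right)} = 9 - 28 = -19$)
$w{\left(E \right)} = -20$ ($w{\left(E \right)} = -19 - \left(3 - 2\right) = -19 - 1 = -20$)
$- \frac{68746}{w{\left(664 \right)}} = - \frac{68746}{-20} = \left(-68746\right) \left(- \frac{1}{20}\right) = \frac{34373}{10}$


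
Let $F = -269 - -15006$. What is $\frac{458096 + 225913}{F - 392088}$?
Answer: $- \frac{684009}{377351} \approx -1.8127$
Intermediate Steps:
$F = 14737$ ($F = -269 + 15006 = 14737$)
$\frac{458096 + 225913}{F - 392088} = \frac{458096 + 225913}{14737 - 392088} = \frac{684009}{-377351} = 684009 \left(- \frac{1}{377351}\right) = - \frac{684009}{377351}$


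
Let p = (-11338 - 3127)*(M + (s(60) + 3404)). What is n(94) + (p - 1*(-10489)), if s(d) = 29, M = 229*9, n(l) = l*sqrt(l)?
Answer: -79460221 + 94*sqrt(94) ≈ -7.9459e+7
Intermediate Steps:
n(l) = l**(3/2)
M = 2061
p = -79470710 (p = (-11338 - 3127)*(2061 + (29 + 3404)) = -14465*(2061 + 3433) = -14465*5494 = -79470710)
n(94) + (p - 1*(-10489)) = 94**(3/2) + (-79470710 - 1*(-10489)) = 94*sqrt(94) + (-79470710 + 10489) = 94*sqrt(94) - 79460221 = -79460221 + 94*sqrt(94)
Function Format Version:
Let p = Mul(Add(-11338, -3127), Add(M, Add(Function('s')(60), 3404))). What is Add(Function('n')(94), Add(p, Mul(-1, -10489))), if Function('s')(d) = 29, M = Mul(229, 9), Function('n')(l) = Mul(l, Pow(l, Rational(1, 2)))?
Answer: Add(-79460221, Mul(94, Pow(94, Rational(1, 2)))) ≈ -7.9459e+7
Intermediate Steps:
Function('n')(l) = Pow(l, Rational(3, 2))
M = 2061
p = -79470710 (p = Mul(Add(-11338, -3127), Add(2061, Add(29, 3404))) = Mul(-14465, Add(2061, 3433)) = Mul(-14465, 5494) = -79470710)
Add(Function('n')(94), Add(p, Mul(-1, -10489))) = Add(Pow(94, Rational(3, 2)), Add(-79470710, Mul(-1, -10489))) = Add(Mul(94, Pow(94, Rational(1, 2))), Add(-79470710, 10489)) = Add(Mul(94, Pow(94, Rational(1, 2))), -79460221) = Add(-79460221, Mul(94, Pow(94, Rational(1, 2))))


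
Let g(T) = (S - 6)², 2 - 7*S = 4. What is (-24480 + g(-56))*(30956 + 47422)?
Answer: -93864238752/49 ≈ -1.9156e+9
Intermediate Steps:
S = -2/7 (S = 2/7 - ⅐*4 = 2/7 - 4/7 = -2/7 ≈ -0.28571)
g(T) = 1936/49 (g(T) = (-2/7 - 6)² = (-44/7)² = 1936/49)
(-24480 + g(-56))*(30956 + 47422) = (-24480 + 1936/49)*(30956 + 47422) = -1197584/49*78378 = -93864238752/49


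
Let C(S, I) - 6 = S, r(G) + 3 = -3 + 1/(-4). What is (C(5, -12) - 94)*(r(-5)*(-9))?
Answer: -18675/4 ≈ -4668.8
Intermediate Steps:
r(G) = -25/4 (r(G) = -3 + (-3 + 1/(-4)) = -3 + (-3 - ¼) = -3 - 13/4 = -25/4)
C(S, I) = 6 + S
(C(5, -12) - 94)*(r(-5)*(-9)) = ((6 + 5) - 94)*(-25/4*(-9)) = (11 - 94)*(225/4) = -83*225/4 = -18675/4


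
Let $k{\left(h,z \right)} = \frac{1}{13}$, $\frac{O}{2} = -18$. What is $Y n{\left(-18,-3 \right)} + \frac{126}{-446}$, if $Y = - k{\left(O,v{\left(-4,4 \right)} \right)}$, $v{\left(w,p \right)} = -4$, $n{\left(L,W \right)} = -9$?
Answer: $\frac{1188}{2899} \approx 0.4098$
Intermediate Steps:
$O = -36$ ($O = 2 \left(-18\right) = -36$)
$k{\left(h,z \right)} = \frac{1}{13}$
$Y = - \frac{1}{13}$ ($Y = \left(-1\right) \frac{1}{13} = - \frac{1}{13} \approx -0.076923$)
$Y n{\left(-18,-3 \right)} + \frac{126}{-446} = \left(- \frac{1}{13}\right) \left(-9\right) + \frac{126}{-446} = \frac{9}{13} + 126 \left(- \frac{1}{446}\right) = \frac{9}{13} - \frac{63}{223} = \frac{1188}{2899}$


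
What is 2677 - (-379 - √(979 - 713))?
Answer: 3056 + √266 ≈ 3072.3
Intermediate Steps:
2677 - (-379 - √(979 - 713)) = 2677 - (-379 - √266) = 2677 + (379 + √266) = 3056 + √266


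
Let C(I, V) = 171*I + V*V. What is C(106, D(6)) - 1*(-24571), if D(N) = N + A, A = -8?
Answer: 42701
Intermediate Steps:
D(N) = -8 + N (D(N) = N - 8 = -8 + N)
C(I, V) = V² + 171*I (C(I, V) = 171*I + V² = V² + 171*I)
C(106, D(6)) - 1*(-24571) = ((-8 + 6)² + 171*106) - 1*(-24571) = ((-2)² + 18126) + 24571 = (4 + 18126) + 24571 = 18130 + 24571 = 42701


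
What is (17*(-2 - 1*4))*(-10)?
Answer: 1020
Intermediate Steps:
(17*(-2 - 1*4))*(-10) = (17*(-2 - 4))*(-10) = (17*(-6))*(-10) = -102*(-10) = 1020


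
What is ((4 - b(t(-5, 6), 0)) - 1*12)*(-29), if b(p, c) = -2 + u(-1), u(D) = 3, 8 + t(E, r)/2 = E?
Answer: 261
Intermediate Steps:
t(E, r) = -16 + 2*E
b(p, c) = 1 (b(p, c) = -2 + 3 = 1)
((4 - b(t(-5, 6), 0)) - 1*12)*(-29) = ((4 - 1*1) - 1*12)*(-29) = ((4 - 1) - 12)*(-29) = (3 - 12)*(-29) = -9*(-29) = 261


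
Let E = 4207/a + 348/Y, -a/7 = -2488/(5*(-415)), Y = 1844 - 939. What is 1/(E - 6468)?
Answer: -2251640/15691344571 ≈ -0.00014350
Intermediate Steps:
Y = 905
a = -17416/2075 (a = -(-17416)/(5*(-415)) = -(-17416)/(-2075) = -(-17416)*(-1)/2075 = -7*2488/2075 = -17416/2075 ≈ -8.3932)
E = -1127737051/2251640 (E = 4207/(-17416/2075) + 348/905 = 4207*(-2075/17416) + 348*(1/905) = -1247075/2488 + 348/905 = -1127737051/2251640 ≈ -500.85)
1/(E - 6468) = 1/(-1127737051/2251640 - 6468) = 1/(-15691344571/2251640) = -2251640/15691344571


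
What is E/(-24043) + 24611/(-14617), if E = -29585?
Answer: -159278328/351436531 ≈ -0.45322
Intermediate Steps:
E/(-24043) + 24611/(-14617) = -29585/(-24043) + 24611/(-14617) = -29585*(-1/24043) + 24611*(-1/14617) = 29585/24043 - 24611/14617 = -159278328/351436531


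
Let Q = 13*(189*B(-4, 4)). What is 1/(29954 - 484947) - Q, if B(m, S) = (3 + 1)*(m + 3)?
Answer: 4471671203/454993 ≈ 9828.0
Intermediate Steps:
B(m, S) = 12 + 4*m (B(m, S) = 4*(3 + m) = 12 + 4*m)
Q = -9828 (Q = 13*(189*(12 + 4*(-4))) = 13*(189*(12 - 16)) = 13*(189*(-4)) = 13*(-756) = -9828)
1/(29954 - 484947) - Q = 1/(29954 - 484947) - 1*(-9828) = 1/(-454993) + 9828 = -1/454993 + 9828 = 4471671203/454993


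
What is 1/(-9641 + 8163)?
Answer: -1/1478 ≈ -0.00067659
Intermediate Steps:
1/(-9641 + 8163) = 1/(-1478) = -1/1478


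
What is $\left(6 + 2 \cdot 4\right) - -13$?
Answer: $27$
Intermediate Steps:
$\left(6 + 2 \cdot 4\right) - -13 = \left(6 + 8\right) + 13 = 14 + 13 = 27$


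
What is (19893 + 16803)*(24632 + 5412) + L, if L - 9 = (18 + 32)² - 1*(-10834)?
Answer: 1102507967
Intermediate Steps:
L = 13343 (L = 9 + ((18 + 32)² - 1*(-10834)) = 9 + (50² + 10834) = 9 + (2500 + 10834) = 9 + 13334 = 13343)
(19893 + 16803)*(24632 + 5412) + L = (19893 + 16803)*(24632 + 5412) + 13343 = 36696*30044 + 13343 = 1102494624 + 13343 = 1102507967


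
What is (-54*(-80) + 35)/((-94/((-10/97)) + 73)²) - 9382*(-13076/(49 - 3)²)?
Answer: 743612140037083/12826015504 ≈ 57977.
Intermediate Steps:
(-54*(-80) + 35)/((-94/((-10/97)) + 73)²) - 9382*(-13076/(49 - 3)²) = (4320 + 35)/((-94/((-10*1/97)) + 73)²) - 9382/(46²*(-1/13076)) = 4355/((-94/(-10/97) + 73)²) - 9382/(2116*(-1/13076)) = 4355/((-94*(-97/10) + 73)²) - 9382/(-529/3269) = 4355/((4559/5 + 73)²) - 9382*(-3269/529) = 4355/((4924/5)²) + 30669758/529 = 4355/(24245776/25) + 30669758/529 = 4355*(25/24245776) + 30669758/529 = 108875/24245776 + 30669758/529 = 743612140037083/12826015504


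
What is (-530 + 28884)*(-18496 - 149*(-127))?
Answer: 12107158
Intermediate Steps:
(-530 + 28884)*(-18496 - 149*(-127)) = 28354*(-18496 + 18923) = 28354*427 = 12107158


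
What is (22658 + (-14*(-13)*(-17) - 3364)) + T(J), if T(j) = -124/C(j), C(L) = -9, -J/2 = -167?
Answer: 145924/9 ≈ 16214.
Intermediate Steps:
J = 334 (J = -2*(-167) = 334)
T(j) = 124/9 (T(j) = -124/(-9) = -124*(-1/9) = 124/9)
(22658 + (-14*(-13)*(-17) - 3364)) + T(J) = (22658 + (-14*(-13)*(-17) - 3364)) + 124/9 = (22658 + (182*(-17) - 3364)) + 124/9 = (22658 + (-3094 - 3364)) + 124/9 = (22658 - 6458) + 124/9 = 16200 + 124/9 = 145924/9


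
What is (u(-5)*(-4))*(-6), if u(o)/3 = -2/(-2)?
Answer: 72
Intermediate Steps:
u(o) = 3 (u(o) = 3*(-2/(-2)) = 3*(-2*(-½)) = 3*1 = 3)
(u(-5)*(-4))*(-6) = (3*(-4))*(-6) = -12*(-6) = 72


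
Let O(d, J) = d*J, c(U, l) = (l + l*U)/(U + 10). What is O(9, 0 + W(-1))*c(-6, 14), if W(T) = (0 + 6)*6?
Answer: -5670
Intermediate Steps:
W(T) = 36 (W(T) = 6*6 = 36)
c(U, l) = (l + U*l)/(10 + U)
O(d, J) = J*d
O(9, 0 + W(-1))*c(-6, 14) = ((0 + 36)*9)*(14*(1 - 6)/(10 - 6)) = (36*9)*(14*(-5)/4) = 324*(14*(¼)*(-5)) = 324*(-35/2) = -5670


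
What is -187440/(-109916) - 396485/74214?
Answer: -7417343275/2039326506 ≈ -3.6372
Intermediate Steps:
-187440/(-109916) - 396485/74214 = -187440*(-1/109916) - 396485*1/74214 = 46860/27479 - 396485/74214 = -7417343275/2039326506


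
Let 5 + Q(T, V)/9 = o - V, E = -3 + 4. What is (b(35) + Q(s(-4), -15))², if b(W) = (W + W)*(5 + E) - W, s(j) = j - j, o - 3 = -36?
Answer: 31684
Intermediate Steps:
o = -33 (o = 3 - 36 = -33)
s(j) = 0
E = 1
Q(T, V) = -342 - 9*V (Q(T, V) = -45 + 9*(-33 - V) = -45 + (-297 - 9*V) = -342 - 9*V)
b(W) = 11*W (b(W) = (W + W)*(5 + 1) - W = (2*W)*6 - W = 12*W - W = 11*W)
(b(35) + Q(s(-4), -15))² = (11*35 + (-342 - 9*(-15)))² = (385 + (-342 + 135))² = (385 - 207)² = 178² = 31684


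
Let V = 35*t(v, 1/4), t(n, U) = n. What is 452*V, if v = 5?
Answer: 79100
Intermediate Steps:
V = 175 (V = 35*5 = 175)
452*V = 452*175 = 79100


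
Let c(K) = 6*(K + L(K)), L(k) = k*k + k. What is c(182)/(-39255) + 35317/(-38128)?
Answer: -3015783873/498904880 ≈ -6.0448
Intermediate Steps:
L(k) = k + k**2 (L(k) = k**2 + k = k + k**2)
c(K) = 6*K + 6*K*(1 + K) (c(K) = 6*(K + K*(1 + K)) = 6*K + 6*K*(1 + K))
c(182)/(-39255) + 35317/(-38128) = (6*182*(2 + 182))/(-39255) + 35317/(-38128) = (6*182*184)*(-1/39255) + 35317*(-1/38128) = 200928*(-1/39255) - 35317/38128 = -66976/13085 - 35317/38128 = -3015783873/498904880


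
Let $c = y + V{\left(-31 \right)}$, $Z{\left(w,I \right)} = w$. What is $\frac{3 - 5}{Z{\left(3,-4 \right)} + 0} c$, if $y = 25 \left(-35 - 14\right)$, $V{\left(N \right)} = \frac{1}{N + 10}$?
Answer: $\frac{51452}{63} \approx 816.7$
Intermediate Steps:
$V{\left(N \right)} = \frac{1}{10 + N}$
$y = -1225$ ($y = 25 \left(-49\right) = -1225$)
$c = - \frac{25726}{21}$ ($c = -1225 + \frac{1}{10 - 31} = -1225 + \frac{1}{-21} = -1225 - \frac{1}{21} = - \frac{25726}{21} \approx -1225.0$)
$\frac{3 - 5}{Z{\left(3,-4 \right)} + 0} c = \frac{3 - 5}{3 + 0} \left(- \frac{25726}{21}\right) = - \frac{2}{3} \left(- \frac{25726}{21}\right) = \left(-2\right) \frac{1}{3} \left(- \frac{25726}{21}\right) = \left(- \frac{2}{3}\right) \left(- \frac{25726}{21}\right) = \frac{51452}{63}$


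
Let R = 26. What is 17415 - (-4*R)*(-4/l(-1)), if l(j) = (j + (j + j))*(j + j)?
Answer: 52037/3 ≈ 17346.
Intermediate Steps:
l(j) = 6*j² (l(j) = (j + 2*j)*(2*j) = (3*j)*(2*j) = 6*j²)
17415 - (-4*R)*(-4/l(-1)) = 17415 - (-4*26)*(-4/(6*(-1)²)) = 17415 - (-104)*(-4/(6*1)) = 17415 - (-104)*(-4/6) = 17415 - (-104)*(-4*⅙) = 17415 - (-104)*(-2)/3 = 17415 - 1*208/3 = 17415 - 208/3 = 52037/3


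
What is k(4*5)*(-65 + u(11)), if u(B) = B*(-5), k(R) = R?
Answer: -2400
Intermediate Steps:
u(B) = -5*B
k(4*5)*(-65 + u(11)) = (4*5)*(-65 - 5*11) = 20*(-65 - 55) = 20*(-120) = -2400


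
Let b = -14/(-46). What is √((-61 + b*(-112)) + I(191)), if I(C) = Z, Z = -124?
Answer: I*√115897/23 ≈ 14.802*I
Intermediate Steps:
I(C) = -124
b = 7/23 (b = -14*(-1/46) = 7/23 ≈ 0.30435)
√((-61 + b*(-112)) + I(191)) = √((-61 + (7/23)*(-112)) - 124) = √((-61 - 784/23) - 124) = √(-2187/23 - 124) = √(-5039/23) = I*√115897/23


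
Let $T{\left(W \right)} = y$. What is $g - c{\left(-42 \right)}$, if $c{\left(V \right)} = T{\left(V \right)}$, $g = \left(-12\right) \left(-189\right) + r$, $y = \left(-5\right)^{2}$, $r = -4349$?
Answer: $-2106$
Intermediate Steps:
$y = 25$
$T{\left(W \right)} = 25$
$g = -2081$ ($g = \left(-12\right) \left(-189\right) - 4349 = 2268 - 4349 = -2081$)
$c{\left(V \right)} = 25$
$g - c{\left(-42 \right)} = -2081 - 25 = -2106$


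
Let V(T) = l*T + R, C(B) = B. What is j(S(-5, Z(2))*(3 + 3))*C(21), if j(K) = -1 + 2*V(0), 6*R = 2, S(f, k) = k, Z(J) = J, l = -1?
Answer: -7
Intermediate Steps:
R = ⅓ (R = (⅙)*2 = ⅓ ≈ 0.33333)
V(T) = ⅓ - T (V(T) = -T + ⅓ = ⅓ - T)
j(K) = -⅓ (j(K) = -1 + 2*(⅓ - 1*0) = -1 + 2*(⅓ + 0) = -1 + 2*(⅓) = -1 + ⅔ = -⅓)
j(S(-5, Z(2))*(3 + 3))*C(21) = -⅓*21 = -7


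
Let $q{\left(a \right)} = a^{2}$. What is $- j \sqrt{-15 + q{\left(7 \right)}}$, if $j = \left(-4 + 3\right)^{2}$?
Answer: $- \sqrt{34} \approx -5.8309$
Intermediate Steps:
$j = 1$ ($j = \left(-1\right)^{2} = 1$)
$- j \sqrt{-15 + q{\left(7 \right)}} = - 1 \sqrt{-15 + 7^{2}} = - 1 \sqrt{-15 + 49} = - 1 \sqrt{34} = - \sqrt{34}$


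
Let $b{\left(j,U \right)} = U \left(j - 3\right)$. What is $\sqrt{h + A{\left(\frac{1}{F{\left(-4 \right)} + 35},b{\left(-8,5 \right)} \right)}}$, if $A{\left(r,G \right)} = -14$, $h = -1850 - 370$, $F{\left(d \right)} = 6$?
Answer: $i \sqrt{2234} \approx 47.265 i$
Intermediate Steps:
$b{\left(j,U \right)} = U \left(-3 + j\right)$
$h = -2220$
$\sqrt{h + A{\left(\frac{1}{F{\left(-4 \right)} + 35},b{\left(-8,5 \right)} \right)}} = \sqrt{-2220 - 14} = \sqrt{-2234} = i \sqrt{2234}$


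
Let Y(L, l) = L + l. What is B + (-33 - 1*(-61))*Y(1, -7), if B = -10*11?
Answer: -278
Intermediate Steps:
B = -110
B + (-33 - 1*(-61))*Y(1, -7) = -110 + (-33 - 1*(-61))*(1 - 7) = -110 + (-33 + 61)*(-6) = -110 + 28*(-6) = -110 - 168 = -278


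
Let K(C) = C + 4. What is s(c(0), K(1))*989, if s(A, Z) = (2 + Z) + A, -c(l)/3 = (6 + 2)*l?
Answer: 6923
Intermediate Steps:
c(l) = -24*l (c(l) = -3*(6 + 2)*l = -24*l)
K(C) = 4 + C
s(A, Z) = 2 + A + Z
s(c(0), K(1))*989 = (2 - 24*0 + (4 + 1))*989 = (2 + 0 + 5)*989 = 7*989 = 6923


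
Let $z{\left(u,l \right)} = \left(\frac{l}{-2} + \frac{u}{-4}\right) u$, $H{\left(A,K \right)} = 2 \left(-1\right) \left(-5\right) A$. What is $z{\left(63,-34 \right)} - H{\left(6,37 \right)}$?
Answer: $\frac{75}{4} \approx 18.75$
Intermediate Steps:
$H{\left(A,K \right)} = 10 A$ ($H{\left(A,K \right)} = \left(-2\right) \left(-5\right) A = 10 A$)
$z{\left(u,l \right)} = u \left(- \frac{l}{2} - \frac{u}{4}\right)$ ($z{\left(u,l \right)} = \left(l \left(- \frac{1}{2}\right) + u \left(- \frac{1}{4}\right)\right) u = \left(- \frac{l}{2} - \frac{u}{4}\right) u = u \left(- \frac{l}{2} - \frac{u}{4}\right)$)
$z{\left(63,-34 \right)} - H{\left(6,37 \right)} = \left(- \frac{1}{4}\right) 63 \left(63 + 2 \left(-34\right)\right) - 10 \cdot 6 = \left(- \frac{1}{4}\right) 63 \left(63 - 68\right) - 60 = \left(- \frac{1}{4}\right) 63 \left(-5\right) - 60 = \frac{315}{4} - 60 = \frac{75}{4}$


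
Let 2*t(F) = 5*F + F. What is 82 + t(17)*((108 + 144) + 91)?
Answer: 17575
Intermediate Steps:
t(F) = 3*F (t(F) = (5*F + F)/2 = (6*F)/2 = 3*F)
82 + t(17)*((108 + 144) + 91) = 82 + (3*17)*((108 + 144) + 91) = 82 + 51*(252 + 91) = 82 + 51*343 = 82 + 17493 = 17575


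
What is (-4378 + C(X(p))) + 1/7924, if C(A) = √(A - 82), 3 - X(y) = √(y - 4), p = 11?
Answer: -34691271/7924 + I*√(79 + √7) ≈ -4378.0 + 9.0358*I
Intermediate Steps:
X(y) = 3 - √(-4 + y) (X(y) = 3 - √(y - 4) = 3 - √(-4 + y))
C(A) = √(-82 + A)
(-4378 + C(X(p))) + 1/7924 = (-4378 + √(-82 + (3 - √(-4 + 11)))) + 1/7924 = (-4378 + √(-82 + (3 - √7))) + 1/7924 = (-4378 + √(-79 - √7)) + 1/7924 = -34691271/7924 + √(-79 - √7)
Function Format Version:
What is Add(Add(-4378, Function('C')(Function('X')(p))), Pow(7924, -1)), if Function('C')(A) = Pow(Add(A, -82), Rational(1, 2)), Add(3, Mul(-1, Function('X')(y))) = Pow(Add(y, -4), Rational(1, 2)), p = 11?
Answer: Add(Rational(-34691271, 7924), Mul(I, Pow(Add(79, Pow(7, Rational(1, 2))), Rational(1, 2)))) ≈ Add(-4378.0, Mul(9.0358, I))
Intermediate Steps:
Function('X')(y) = Add(3, Mul(-1, Pow(Add(-4, y), Rational(1, 2)))) (Function('X')(y) = Add(3, Mul(-1, Pow(Add(y, -4), Rational(1, 2)))) = Add(3, Mul(-1, Pow(Add(-4, y), Rational(1, 2)))))
Function('C')(A) = Pow(Add(-82, A), Rational(1, 2))
Add(Add(-4378, Function('C')(Function('X')(p))), Pow(7924, -1)) = Add(Add(-4378, Pow(Add(-82, Add(3, Mul(-1, Pow(Add(-4, 11), Rational(1, 2))))), Rational(1, 2))), Pow(7924, -1)) = Add(Add(-4378, Pow(Add(-82, Add(3, Mul(-1, Pow(7, Rational(1, 2))))), Rational(1, 2))), Rational(1, 7924)) = Add(Add(-4378, Pow(Add(-79, Mul(-1, Pow(7, Rational(1, 2)))), Rational(1, 2))), Rational(1, 7924)) = Add(Rational(-34691271, 7924), Pow(Add(-79, Mul(-1, Pow(7, Rational(1, 2)))), Rational(1, 2)))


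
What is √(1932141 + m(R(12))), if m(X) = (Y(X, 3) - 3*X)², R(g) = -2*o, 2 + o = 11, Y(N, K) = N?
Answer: √1933437 ≈ 1390.5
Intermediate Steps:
o = 9 (o = -2 + 11 = 9)
R(g) = -18 (R(g) = -2*9 = -18)
m(X) = 4*X² (m(X) = (X - 3*X)² = (-2*X)² = 4*X²)
√(1932141 + m(R(12))) = √(1932141 + 4*(-18)²) = √(1932141 + 4*324) = √(1932141 + 1296) = √1933437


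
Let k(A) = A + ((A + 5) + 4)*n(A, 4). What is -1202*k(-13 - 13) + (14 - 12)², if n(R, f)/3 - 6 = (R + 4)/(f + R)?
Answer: 460370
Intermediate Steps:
n(R, f) = 18 + 3*(4 + R)/(R + f) (n(R, f) = 18 + 3*((R + 4)/(f + R)) = 18 + 3*((4 + R)/(R + f)) = 18 + 3*(4 + R)/(R + f))
k(A) = A + 3*(9 + A)*(28 + 7*A)/(4 + A) (k(A) = A + ((A + 5) + 4)*(3*(4 + 6*4 + 7*A)/(A + 4)) = A + ((5 + A) + 4)*(3*(4 + 24 + 7*A)/(4 + A)) = A + (9 + A)*(3*(28 + 7*A)/(4 + A)) = A + 3*(9 + A)*(28 + 7*A)/(4 + A))
-1202*k(-13 - 13) + (14 - 12)² = -1202*(189 + 22*(-13 - 13)) + (14 - 12)² = -1202*(189 + 22*(-26)) + 2² = -1202*(189 - 572) + 4 = -1202*(-383) + 4 = 460366 + 4 = 460370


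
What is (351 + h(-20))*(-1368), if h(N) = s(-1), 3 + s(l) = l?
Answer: -474696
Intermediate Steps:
s(l) = -3 + l
h(N) = -4 (h(N) = -3 - 1 = -4)
(351 + h(-20))*(-1368) = (351 - 4)*(-1368) = 347*(-1368) = -474696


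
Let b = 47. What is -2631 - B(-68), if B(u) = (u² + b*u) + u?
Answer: -3991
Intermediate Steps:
B(u) = u² + 48*u (B(u) = (u² + 47*u) + u = u² + 48*u)
-2631 - B(-68) = -2631 - (-68)*(48 - 68) = -2631 - (-68)*(-20) = -2631 - 1*1360 = -2631 - 1360 = -3991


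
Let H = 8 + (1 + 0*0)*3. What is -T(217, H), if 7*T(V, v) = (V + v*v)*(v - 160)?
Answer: 50362/7 ≈ 7194.6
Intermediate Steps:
H = 11 (H = 8 + (1 + 0)*3 = 8 + 1*3 = 8 + 3 = 11)
T(V, v) = (-160 + v)*(V + v**2)/7 (T(V, v) = ((V + v*v)*(v - 160))/7 = ((V + v**2)*(-160 + v))/7 = ((-160 + v)*(V + v**2))/7 = (-160 + v)*(V + v**2)/7)
-T(217, H) = -(-160/7*217 - 160/7*11**2 + (1/7)*11**3 + (1/7)*217*11) = -(-4960 - 160/7*121 + (1/7)*1331 + 341) = -(-4960 - 19360/7 + 1331/7 + 341) = -1*(-50362/7) = 50362/7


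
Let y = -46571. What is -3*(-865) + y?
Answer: -43976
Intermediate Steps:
-3*(-865) + y = -3*(-865) - 46571 = 2595 - 46571 = -43976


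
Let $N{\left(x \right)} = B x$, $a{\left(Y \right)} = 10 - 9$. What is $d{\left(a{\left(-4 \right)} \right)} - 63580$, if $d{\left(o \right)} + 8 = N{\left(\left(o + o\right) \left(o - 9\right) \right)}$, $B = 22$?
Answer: $-63940$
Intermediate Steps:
$a{\left(Y \right)} = 1$ ($a{\left(Y \right)} = 10 - 9 = 1$)
$N{\left(x \right)} = 22 x$
$d{\left(o \right)} = -8 + 44 o \left(-9 + o\right)$ ($d{\left(o \right)} = -8 + 22 \left(o + o\right) \left(o - 9\right) = -8 + 22 \cdot 2 o \left(-9 + o\right) = -8 + 44 o \left(-9 + o\right)$)
$d{\left(a{\left(-4 \right)} \right)} - 63580 = \left(-8 + 44 \cdot 1 \left(-9 + 1\right)\right) - 63580 = \left(-8 + 44 \cdot 1 \left(-8\right)\right) + \left(-159048 + 95468\right) = \left(-8 - 352\right) - 63580 = -360 - 63580 = -63940$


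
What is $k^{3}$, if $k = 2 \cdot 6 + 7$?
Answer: $6859$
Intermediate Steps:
$k = 19$ ($k = 12 + 7 = 19$)
$k^{3} = 19^{3} = 6859$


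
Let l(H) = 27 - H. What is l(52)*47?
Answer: -1175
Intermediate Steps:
l(52)*47 = (27 - 1*52)*47 = (27 - 52)*47 = -25*47 = -1175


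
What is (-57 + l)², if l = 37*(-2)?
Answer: 17161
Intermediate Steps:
l = -74
(-57 + l)² = (-57 - 74)² = (-131)² = 17161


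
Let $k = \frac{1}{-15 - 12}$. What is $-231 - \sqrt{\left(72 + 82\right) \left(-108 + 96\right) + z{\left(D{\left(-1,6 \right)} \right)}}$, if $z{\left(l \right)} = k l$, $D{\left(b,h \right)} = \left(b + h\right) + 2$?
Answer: $-231 - \frac{i \sqrt{149709}}{9} \approx -231.0 - 42.991 i$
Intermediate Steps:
$D{\left(b,h \right)} = 2 + b + h$
$k = - \frac{1}{27}$ ($k = \frac{1}{-27} = - \frac{1}{27} \approx -0.037037$)
$z{\left(l \right)} = - \frac{l}{27}$
$-231 - \sqrt{\left(72 + 82\right) \left(-108 + 96\right) + z{\left(D{\left(-1,6 \right)} \right)}} = -231 - \sqrt{\left(72 + 82\right) \left(-108 + 96\right) - \frac{2 - 1 + 6}{27}} = -231 - \sqrt{154 \left(-12\right) - \frac{7}{27}} = -231 - \sqrt{-1848 - \frac{7}{27}} = -231 - \sqrt{- \frac{49903}{27}} = -231 - \frac{i \sqrt{149709}}{9}$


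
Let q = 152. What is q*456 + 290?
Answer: 69602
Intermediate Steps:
q*456 + 290 = 152*456 + 290 = 69312 + 290 = 69602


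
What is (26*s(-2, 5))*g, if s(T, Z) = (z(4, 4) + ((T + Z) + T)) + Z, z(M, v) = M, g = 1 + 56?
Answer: 14820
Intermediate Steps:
g = 57
s(T, Z) = 4 + 2*T + 2*Z (s(T, Z) = (4 + ((T + Z) + T)) + Z = (4 + (Z + 2*T)) + Z = (4 + Z + 2*T) + Z = 4 + 2*T + 2*Z)
(26*s(-2, 5))*g = (26*(4 + 2*(-2) + 2*5))*57 = (26*(4 - 4 + 10))*57 = (26*10)*57 = 260*57 = 14820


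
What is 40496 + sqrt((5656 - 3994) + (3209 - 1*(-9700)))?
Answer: 40496 + 3*sqrt(1619) ≈ 40617.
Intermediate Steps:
40496 + sqrt((5656 - 3994) + (3209 - 1*(-9700))) = 40496 + sqrt(1662 + (3209 + 9700)) = 40496 + sqrt(1662 + 12909) = 40496 + sqrt(14571) = 40496 + 3*sqrt(1619)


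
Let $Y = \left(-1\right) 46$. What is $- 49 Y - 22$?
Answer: $2232$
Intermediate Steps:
$Y = -46$
$- 49 Y - 22 = \left(-49\right) \left(-46\right) - 22 = 2254 - 22 = 2232$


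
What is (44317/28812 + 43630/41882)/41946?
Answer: 222368011/3615458121576 ≈ 6.1505e-5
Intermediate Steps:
(44317/28812 + 43630/41882)/41946 = (44317*(1/28812) + 43630*(1/41882))*(1/41946) = (6331/4116 + 21815/20941)*(1/41946) = (222368011/86193156)*(1/41946) = 222368011/3615458121576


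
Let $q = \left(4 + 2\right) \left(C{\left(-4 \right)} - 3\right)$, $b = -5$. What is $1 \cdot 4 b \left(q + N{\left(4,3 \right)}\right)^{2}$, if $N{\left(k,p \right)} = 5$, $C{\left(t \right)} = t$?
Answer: $-27380$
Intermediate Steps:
$q = -42$ ($q = \left(4 + 2\right) \left(-4 - 3\right) = 6 \left(-7\right) = -42$)
$1 \cdot 4 b \left(q + N{\left(4,3 \right)}\right)^{2} = 1 \cdot 4 \left(-5\right) \left(-42 + 5\right)^{2} = 4 \left(-5\right) \left(-37\right)^{2} = \left(-20\right) 1369 = -27380$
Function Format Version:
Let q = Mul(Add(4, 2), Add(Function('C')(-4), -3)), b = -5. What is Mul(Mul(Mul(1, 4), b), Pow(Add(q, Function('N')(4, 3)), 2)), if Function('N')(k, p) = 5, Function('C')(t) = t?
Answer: -27380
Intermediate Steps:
q = -42 (q = Mul(Add(4, 2), Add(-4, -3)) = Mul(6, -7) = -42)
Mul(Mul(Mul(1, 4), b), Pow(Add(q, Function('N')(4, 3)), 2)) = Mul(Mul(Mul(1, 4), -5), Pow(Add(-42, 5), 2)) = Mul(Mul(4, -5), Pow(-37, 2)) = Mul(-20, 1369) = -27380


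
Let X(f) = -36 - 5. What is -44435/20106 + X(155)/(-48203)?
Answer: -2141075959/969169518 ≈ -2.2092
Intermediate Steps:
X(f) = -41
-44435/20106 + X(155)/(-48203) = -44435/20106 - 41/(-48203) = -44435*1/20106 - 41*(-1/48203) = -44435/20106 + 41/48203 = -2141075959/969169518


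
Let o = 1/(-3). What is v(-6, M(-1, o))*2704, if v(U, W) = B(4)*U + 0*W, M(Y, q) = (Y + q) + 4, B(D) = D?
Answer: -64896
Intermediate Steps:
o = -⅓ ≈ -0.33333
M(Y, q) = 4 + Y + q
v(U, W) = 4*U (v(U, W) = 4*U + 0*W = 4*U + 0 = 4*U)
v(-6, M(-1, o))*2704 = (4*(-6))*2704 = -24*2704 = -64896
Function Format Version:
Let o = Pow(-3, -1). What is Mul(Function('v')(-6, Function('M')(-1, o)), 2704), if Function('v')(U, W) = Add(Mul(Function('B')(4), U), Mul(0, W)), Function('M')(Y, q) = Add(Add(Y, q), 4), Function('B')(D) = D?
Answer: -64896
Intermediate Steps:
o = Rational(-1, 3) ≈ -0.33333
Function('M')(Y, q) = Add(4, Y, q)
Function('v')(U, W) = Mul(4, U) (Function('v')(U, W) = Add(Mul(4, U), Mul(0, W)) = Add(Mul(4, U), 0) = Mul(4, U))
Mul(Function('v')(-6, Function('M')(-1, o)), 2704) = Mul(Mul(4, -6), 2704) = Mul(-24, 2704) = -64896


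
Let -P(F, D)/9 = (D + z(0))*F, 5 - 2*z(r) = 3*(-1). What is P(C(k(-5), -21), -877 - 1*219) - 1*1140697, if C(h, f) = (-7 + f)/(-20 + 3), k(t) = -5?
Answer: -19116665/17 ≈ -1.1245e+6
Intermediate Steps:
z(r) = 4 (z(r) = 5/2 - 3*(-1)/2 = 5/2 - ½*(-3) = 5/2 + 3/2 = 4)
C(h, f) = 7/17 - f/17 (C(h, f) = (-7 + f)/(-17) = (-7 + f)*(-1/17) = 7/17 - f/17)
P(F, D) = -9*F*(4 + D) (P(F, D) = -9*(D + 4)*F = -9*(4 + D)*F = -9*F*(4 + D))
P(C(k(-5), -21), -877 - 1*219) - 1*1140697 = -9*(7/17 - 1/17*(-21))*(4 + (-877 - 1*219)) - 1*1140697 = -9*(7/17 + 21/17)*(4 + (-877 - 219)) - 1140697 = -9*28/17*(4 - 1096) - 1140697 = -9*28/17*(-1092) - 1140697 = 275184/17 - 1140697 = -19116665/17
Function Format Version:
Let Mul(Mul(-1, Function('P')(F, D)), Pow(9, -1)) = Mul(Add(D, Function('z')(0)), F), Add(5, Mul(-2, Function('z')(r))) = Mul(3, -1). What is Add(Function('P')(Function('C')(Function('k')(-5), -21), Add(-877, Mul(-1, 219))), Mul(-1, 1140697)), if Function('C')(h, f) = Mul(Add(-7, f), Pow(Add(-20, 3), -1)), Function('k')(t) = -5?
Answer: Rational(-19116665, 17) ≈ -1.1245e+6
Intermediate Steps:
Function('z')(r) = 4 (Function('z')(r) = Add(Rational(5, 2), Mul(Rational(-1, 2), Mul(3, -1))) = Add(Rational(5, 2), Mul(Rational(-1, 2), -3)) = Add(Rational(5, 2), Rational(3, 2)) = 4)
Function('C')(h, f) = Add(Rational(7, 17), Mul(Rational(-1, 17), f)) (Function('C')(h, f) = Mul(Add(-7, f), Pow(-17, -1)) = Mul(Add(-7, f), Rational(-1, 17)) = Add(Rational(7, 17), Mul(Rational(-1, 17), f)))
Function('P')(F, D) = Mul(-9, F, Add(4, D)) (Function('P')(F, D) = Mul(-9, Mul(Add(D, 4), F)) = Mul(-9, Mul(Add(4, D), F)) = Mul(-9, Mul(F, Add(4, D))) = Mul(-9, F, Add(4, D)))
Add(Function('P')(Function('C')(Function('k')(-5), -21), Add(-877, Mul(-1, 219))), Mul(-1, 1140697)) = Add(Mul(-9, Add(Rational(7, 17), Mul(Rational(-1, 17), -21)), Add(4, Add(-877, Mul(-1, 219)))), Mul(-1, 1140697)) = Add(Mul(-9, Add(Rational(7, 17), Rational(21, 17)), Add(4, Add(-877, -219))), -1140697) = Add(Mul(-9, Rational(28, 17), Add(4, -1096)), -1140697) = Add(Mul(-9, Rational(28, 17), -1092), -1140697) = Add(Rational(275184, 17), -1140697) = Rational(-19116665, 17)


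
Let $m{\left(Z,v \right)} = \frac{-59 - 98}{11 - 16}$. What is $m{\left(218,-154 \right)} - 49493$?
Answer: $- \frac{247308}{5} \approx -49462.0$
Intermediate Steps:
$m{\left(Z,v \right)} = \frac{157}{5}$ ($m{\left(Z,v \right)} = - \frac{157}{-5} = \left(-157\right) \left(- \frac{1}{5}\right) = \frac{157}{5}$)
$m{\left(218,-154 \right)} - 49493 = \frac{157}{5} - 49493 = - \frac{247308}{5}$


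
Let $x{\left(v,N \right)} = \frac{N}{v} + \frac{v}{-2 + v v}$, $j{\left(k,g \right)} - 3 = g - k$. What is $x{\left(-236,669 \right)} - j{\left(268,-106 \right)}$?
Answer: $\frac{2419514441}{6571892} \approx 368.16$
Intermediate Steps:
$j{\left(k,g \right)} = 3 + g - k$ ($j{\left(k,g \right)} = 3 + \left(g - k\right) = 3 + g - k$)
$x{\left(v,N \right)} = \frac{N}{v} + \frac{v}{-2 + v^{2}}$
$x{\left(-236,669 \right)} - j{\left(268,-106 \right)} = \frac{\left(-236\right)^{2} - 1338 + 669 \left(-236\right)^{2}}{\left(-236\right) \left(-2 + \left(-236\right)^{2}\right)} - \left(3 - 106 - 268\right) = - \frac{55696 - 1338 + 669 \cdot 55696}{236 \left(-2 + 55696\right)} - \left(3 - 106 - 268\right) = - \frac{55696 - 1338 + 37260624}{236 \cdot 55694} - -371 = \left(- \frac{1}{236}\right) \frac{1}{55694} \cdot 37314982 + 371 = - \frac{18657491}{6571892} + 371 = \frac{2419514441}{6571892}$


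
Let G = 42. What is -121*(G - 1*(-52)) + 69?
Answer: -11305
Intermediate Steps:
-121*(G - 1*(-52)) + 69 = -121*(42 - 1*(-52)) + 69 = -121*(42 + 52) + 69 = -121*94 + 69 = -11374 + 69 = -11305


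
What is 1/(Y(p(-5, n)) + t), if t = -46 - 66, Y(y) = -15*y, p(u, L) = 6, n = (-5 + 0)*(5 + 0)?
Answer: -1/202 ≈ -0.0049505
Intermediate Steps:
n = -25 (n = -5*5 = -25)
t = -112
1/(Y(p(-5, n)) + t) = 1/(-15*6 - 112) = 1/(-90 - 112) = 1/(-202) = -1/202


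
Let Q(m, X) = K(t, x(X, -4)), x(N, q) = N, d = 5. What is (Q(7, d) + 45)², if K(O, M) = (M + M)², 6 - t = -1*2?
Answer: 21025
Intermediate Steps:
t = 8 (t = 6 - (-1)*2 = 6 - 1*(-2) = 6 + 2 = 8)
K(O, M) = 4*M² (K(O, M) = (2*M)² = 4*M²)
Q(m, X) = 4*X²
(Q(7, d) + 45)² = (4*5² + 45)² = (4*25 + 45)² = (100 + 45)² = 145² = 21025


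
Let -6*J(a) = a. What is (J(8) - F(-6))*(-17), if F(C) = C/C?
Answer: 119/3 ≈ 39.667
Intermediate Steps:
J(a) = -a/6
F(C) = 1
(J(8) - F(-6))*(-17) = (-⅙*8 - 1*1)*(-17) = (-4/3 - 1)*(-17) = -7/3*(-17) = 119/3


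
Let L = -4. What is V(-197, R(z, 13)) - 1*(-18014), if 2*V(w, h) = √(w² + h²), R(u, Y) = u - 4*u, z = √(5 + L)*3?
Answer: 18014 + √38890/2 ≈ 18113.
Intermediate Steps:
z = 3 (z = √(5 - 4)*3 = √1*3 = 1*3 = 3)
R(u, Y) = -3*u
V(w, h) = √(h² + w²)/2 (V(w, h) = √(w² + h²)/2 = √(h² + w²)/2)
V(-197, R(z, 13)) - 1*(-18014) = √((-3*3)² + (-197)²)/2 - 1*(-18014) = √((-9)² + 38809)/2 + 18014 = √(81 + 38809)/2 + 18014 = √38890/2 + 18014 = 18014 + √38890/2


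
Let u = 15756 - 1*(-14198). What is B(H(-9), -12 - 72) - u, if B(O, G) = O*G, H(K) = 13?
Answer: -31046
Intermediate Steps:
B(O, G) = G*O
u = 29954 (u = 15756 + 14198 = 29954)
B(H(-9), -12 - 72) - u = (-12 - 72)*13 - 1*29954 = -84*13 - 29954 = -1092 - 29954 = -31046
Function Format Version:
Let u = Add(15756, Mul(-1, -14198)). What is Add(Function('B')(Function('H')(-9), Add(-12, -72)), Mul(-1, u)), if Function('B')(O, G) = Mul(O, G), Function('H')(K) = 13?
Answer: -31046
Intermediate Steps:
Function('B')(O, G) = Mul(G, O)
u = 29954 (u = Add(15756, 14198) = 29954)
Add(Function('B')(Function('H')(-9), Add(-12, -72)), Mul(-1, u)) = Add(Mul(Add(-12, -72), 13), Mul(-1, 29954)) = Add(Mul(-84, 13), -29954) = Add(-1092, -29954) = -31046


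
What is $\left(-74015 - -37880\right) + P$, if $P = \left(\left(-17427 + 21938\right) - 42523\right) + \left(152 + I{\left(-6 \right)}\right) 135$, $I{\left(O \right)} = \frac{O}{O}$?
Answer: $-53492$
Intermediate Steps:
$I{\left(O \right)} = 1$
$P = -17357$ ($P = \left(\left(-17427 + 21938\right) - 42523\right) + \left(152 + 1\right) 135 = \left(4511 - 42523\right) + 153 \cdot 135 = -38012 + 20655 = -17357$)
$\left(-74015 - -37880\right) + P = \left(-74015 - -37880\right) - 17357 = \left(-74015 + 37880\right) - 17357 = -36135 - 17357 = -53492$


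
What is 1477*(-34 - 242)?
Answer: -407652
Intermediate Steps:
1477*(-34 - 242) = 1477*(-276) = -407652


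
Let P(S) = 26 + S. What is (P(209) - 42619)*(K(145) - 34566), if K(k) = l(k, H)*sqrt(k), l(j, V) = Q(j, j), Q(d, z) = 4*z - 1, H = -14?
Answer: 1465045344 - 24540336*sqrt(145) ≈ 1.1695e+9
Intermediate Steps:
Q(d, z) = -1 + 4*z
l(j, V) = -1 + 4*j
K(k) = sqrt(k)*(-1 + 4*k) (K(k) = (-1 + 4*k)*sqrt(k) = sqrt(k)*(-1 + 4*k))
(P(209) - 42619)*(K(145) - 34566) = ((26 + 209) - 42619)*(sqrt(145)*(-1 + 4*145) - 34566) = (235 - 42619)*(sqrt(145)*(-1 + 580) - 34566) = -42384*(sqrt(145)*579 - 34566) = -42384*(579*sqrt(145) - 34566) = -42384*(-34566 + 579*sqrt(145)) = 1465045344 - 24540336*sqrt(145)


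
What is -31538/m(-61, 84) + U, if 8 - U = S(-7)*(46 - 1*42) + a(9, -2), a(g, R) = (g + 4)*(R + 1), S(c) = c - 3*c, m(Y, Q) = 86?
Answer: -17274/43 ≈ -401.72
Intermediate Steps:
S(c) = -2*c
a(g, R) = (1 + R)*(4 + g) (a(g, R) = (4 + g)*(1 + R) = (1 + R)*(4 + g))
U = -35 (U = 8 - ((-2*(-7))*(46 - 1*42) + (4 + 9 + 4*(-2) - 2*9)) = 8 - (14*(46 - 42) + (4 + 9 - 8 - 18)) = 8 - (14*4 - 13) = 8 - (56 - 13) = 8 - 1*43 = 8 - 43 = -35)
-31538/m(-61, 84) + U = -31538/86 - 35 = -31538*1/86 - 35 = -15769/43 - 35 = -17274/43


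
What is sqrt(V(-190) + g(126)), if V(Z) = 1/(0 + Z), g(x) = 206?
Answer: sqrt(7436410)/190 ≈ 14.353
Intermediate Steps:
V(Z) = 1/Z
sqrt(V(-190) + g(126)) = sqrt(1/(-190) + 206) = sqrt(-1/190 + 206) = sqrt(39139/190) = sqrt(7436410)/190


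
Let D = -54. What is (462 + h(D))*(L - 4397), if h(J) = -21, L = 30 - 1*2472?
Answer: -3015999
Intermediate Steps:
L = -2442 (L = 30 - 2472 = -2442)
(462 + h(D))*(L - 4397) = (462 - 21)*(-2442 - 4397) = 441*(-6839) = -3015999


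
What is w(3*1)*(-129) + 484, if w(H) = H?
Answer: 97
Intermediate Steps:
w(3*1)*(-129) + 484 = (3*1)*(-129) + 484 = 3*(-129) + 484 = -387 + 484 = 97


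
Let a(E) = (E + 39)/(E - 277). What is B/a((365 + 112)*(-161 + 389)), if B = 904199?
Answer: 98086603321/108795 ≈ 9.0157e+5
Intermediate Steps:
a(E) = (39 + E)/(-277 + E)
B/a((365 + 112)*(-161 + 389)) = 904199/(((39 + (365 + 112)*(-161 + 389))/(-277 + (365 + 112)*(-161 + 389)))) = 904199/(((39 + 477*228)/(-277 + 477*228))) = 904199/(((39 + 108756)/(-277 + 108756))) = 904199/((108795/108479)) = 904199/(((1/108479)*108795)) = 904199/(108795/108479) = 904199*(108479/108795) = 98086603321/108795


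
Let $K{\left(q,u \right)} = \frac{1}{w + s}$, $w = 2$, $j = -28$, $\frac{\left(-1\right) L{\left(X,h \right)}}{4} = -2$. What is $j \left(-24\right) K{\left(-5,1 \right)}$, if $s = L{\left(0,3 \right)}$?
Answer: $\frac{336}{5} \approx 67.2$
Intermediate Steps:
$L{\left(X,h \right)} = 8$ ($L{\left(X,h \right)} = \left(-4\right) \left(-2\right) = 8$)
$s = 8$
$K{\left(q,u \right)} = \frac{1}{10}$ ($K{\left(q,u \right)} = \frac{1}{2 + 8} = \frac{1}{10}$)
$j \left(-24\right) K{\left(-5,1 \right)} = \left(-28\right) \left(-24\right) \frac{1}{10} = 672 \cdot \frac{1}{10} = \frac{336}{5}$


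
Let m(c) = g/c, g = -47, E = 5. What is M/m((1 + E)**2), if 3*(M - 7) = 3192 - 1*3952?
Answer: 8868/47 ≈ 188.68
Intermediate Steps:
m(c) = -47/c
M = -739/3 (M = 7 + (3192 - 1*3952)/3 = 7 + (3192 - 3952)/3 = 7 + (1/3)*(-760) = 7 - 760/3 = -739/3 ≈ -246.33)
M/m((1 + E)**2) = -739*(-(1 + 5)**2/47)/3 = -739/(3*((-47/(6**2)))) = -739/(3*((-47/36))) = -739/(3*((-47*1/36))) = -739/(3*(-47/36)) = -739/3*(-36/47) = 8868/47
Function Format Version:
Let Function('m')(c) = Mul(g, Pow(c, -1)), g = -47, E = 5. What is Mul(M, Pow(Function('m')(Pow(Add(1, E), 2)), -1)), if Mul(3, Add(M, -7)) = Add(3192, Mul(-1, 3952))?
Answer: Rational(8868, 47) ≈ 188.68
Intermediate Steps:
Function('m')(c) = Mul(-47, Pow(c, -1))
M = Rational(-739, 3) (M = Add(7, Mul(Rational(1, 3), Add(3192, Mul(-1, 3952)))) = Add(7, Mul(Rational(1, 3), Add(3192, -3952))) = Add(7, Mul(Rational(1, 3), -760)) = Add(7, Rational(-760, 3)) = Rational(-739, 3) ≈ -246.33)
Mul(M, Pow(Function('m')(Pow(Add(1, E), 2)), -1)) = Mul(Rational(-739, 3), Pow(Mul(-47, Pow(Pow(Add(1, 5), 2), -1)), -1)) = Mul(Rational(-739, 3), Pow(Mul(-47, Pow(Pow(6, 2), -1)), -1)) = Mul(Rational(-739, 3), Pow(Mul(-47, Pow(36, -1)), -1)) = Mul(Rational(-739, 3), Pow(Mul(-47, Rational(1, 36)), -1)) = Mul(Rational(-739, 3), Pow(Rational(-47, 36), -1)) = Mul(Rational(-739, 3), Rational(-36, 47)) = Rational(8868, 47)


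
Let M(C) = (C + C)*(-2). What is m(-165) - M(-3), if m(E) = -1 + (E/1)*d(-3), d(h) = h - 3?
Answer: 977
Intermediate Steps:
M(C) = -4*C (M(C) = (2*C)*(-2) = -4*C)
d(h) = -3 + h
m(E) = -1 - 6*E (m(E) = -1 + (E/1)*(-3 - 3) = -1 + (E*1)*(-6) = -1 + E*(-6) = -1 - 6*E)
m(-165) - M(-3) = (-1 - 6*(-165)) - (-4)*(-3) = (-1 + 990) - 1*12 = 989 - 12 = 977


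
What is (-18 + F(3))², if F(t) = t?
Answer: 225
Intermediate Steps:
(-18 + F(3))² = (-18 + 3)² = (-15)² = 225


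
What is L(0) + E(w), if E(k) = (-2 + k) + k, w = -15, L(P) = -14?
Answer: -46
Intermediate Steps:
E(k) = -2 + 2*k
L(0) + E(w) = -14 + (-2 + 2*(-15)) = -14 + (-2 - 30) = -14 - 32 = -46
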